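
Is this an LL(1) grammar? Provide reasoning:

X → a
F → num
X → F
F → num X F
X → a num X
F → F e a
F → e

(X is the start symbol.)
No. Predict set conflict for X: { 'a' }

A grammar is LL(1) if for each non-terminal N with multiple productions, the predict sets of those productions are pairwise disjoint, where PREDICT(N → α) = (FIRST(α) \ {ε}) ∪ (FOLLOW(N) if α ⇒* ε).

Relevant sets:
  FIRST(F) = { 'e', 'num' }

For X:
  PREDICT(X → a) = { 'a' }
  PREDICT(X → F) = { 'e', 'num' }
  PREDICT(X → a num X) = { 'a' }
For F:
  PREDICT(F → num) = { 'num' }
  PREDICT(F → num X F) = { 'num' }
  PREDICT(F → F e a) = { 'e', 'num' }
  PREDICT(F → e) = { 'e' }

Conflict found: Predict set conflict for X: { 'a' }
The grammar is NOT LL(1).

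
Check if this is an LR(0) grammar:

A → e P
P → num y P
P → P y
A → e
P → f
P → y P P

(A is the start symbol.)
A grammar is LR(0) if no state in the canonical LR(0) collection has:
  - both a shift item (dot before a terminal) and a complete item (shift-reduce conflict), or
  - two or more complete items (reduce-reduce conflict; the accept item [A' → A .] counts as a complete item here).

Augment with A' → A and build the canonical LR(0) collection (I0 = CLOSURE({[A' → . A]}), then GOTO on every symbol after a dot until no new states appear). It has 13 states:
  I0: { [A → . e P], [A → . e], [A' → . A] }  — shift
  I1: { [A' → A .] }  — accept
  I2: { [A → e . P], [A → e .], [P → . P y], [P → . f], [P → . num y P], [P → . y P P] }  — shift, reduce
  I3: { [A → e P .], [P → P . y] }  — shift, reduce
  I4: { [P → f .] }  — reduce
  I5: { [P → num . y P] }  — shift
  I6: { [P → . P y], [P → . f], [P → . num y P], [P → . y P P], [P → y . P P] }  — shift
  I7: { [P → . P y], [P → . f], [P → . num y P], [P → . y P P], [P → P . y], [P → y P . P] }  — shift
  I8: { [P → P . y], [P → y P P .] }  — shift, reduce
  I9: { [P → . P y], [P → . f], [P → . num y P], [P → . y P P], [P → P y .], [P → y . P P] }  — shift, reduce
  I10: { [P → P y .] }  — reduce
  I11: { [P → . P y], [P → . f], [P → . num y P], [P → . y P P], [P → num y . P] }  — shift
  I12: { [P → P . y], [P → num y P .] }  — shift, reduce

Conflict in state I2:
  Shift-reduce conflict between [A → e .] and [P → . f]
So the grammar is NOT LR(0).

Answer: No. Shift-reduce conflict between [A → e .] and [P → . f]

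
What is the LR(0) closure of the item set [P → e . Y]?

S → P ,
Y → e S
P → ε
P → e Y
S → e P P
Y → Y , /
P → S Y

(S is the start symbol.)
{ [P → e . Y], [Y → . Y , /], [Y → . e S] }

Start with: [P → e . Y]
  [P → e . Y] has the dot before Y: add [Y → . e S], [Y → . Y , /]
No further items can be added.

CLOSURE = { [P → e . Y], [Y → . Y , /], [Y → . e S] }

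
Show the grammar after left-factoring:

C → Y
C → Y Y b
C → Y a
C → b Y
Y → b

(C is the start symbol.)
Left-factoring transforms A → αβ₁ | αβ₂ into A → αA' and A' → β₁ | β₂
(α is the longest common prefix among the alternatives). Repeat until
no nonterminal has two alternatives with a common prefix.

Round 1: C has alternatives sharing prefix 'Y'. Introduce C': C → Y C'
  Add: C' → ε
  Add: C' → Y b
  Add: C' → a

No remaining common prefixes — done.

Resulting grammar:
C → Y C'
C' → ε
C' → Y b
C' → a
C → b Y
Y → b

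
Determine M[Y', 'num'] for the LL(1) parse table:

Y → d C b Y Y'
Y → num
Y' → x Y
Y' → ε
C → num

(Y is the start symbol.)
Empty (error entry)

To find M[Y', 'num'], we find productions for Y' where 'num' is in the predict set (PREDICT(N → α) = (FIRST(α) \ {ε}) ∪ (FOLLOW(N) if α ⇒* ε)).

Relevant sets:
  FOLLOW(Y') = { $, 'x' }

Y' → x Y: PREDICT = { 'x' }
Y' → ε: PREDICT = { $, 'x' }

M[Y', 'num'] is empty (no production applies)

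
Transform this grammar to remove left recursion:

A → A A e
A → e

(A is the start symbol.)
A → e A'
A' → A e A'
A' → ε

A is directly left-recursive. The standard transformation for
  A → A α₁ | ... | A α_m | β₁ | ... | β_n
is
  A  → β₁ A' | ... | β_n A'
  A' → α₁ A' | ... | α_m A' | ε

A → e becomes A → e A'
A → A A e becomes A' → A e A'
Add A' → ε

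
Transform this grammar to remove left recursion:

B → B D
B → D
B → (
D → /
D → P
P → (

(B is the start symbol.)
B → D B'
B → ( B'
B' → D B'
B' → ε
D → /
D → P
P → (

B is directly left-recursive. The standard transformation for
  A → A α₁ | ... | A α_m | β₁ | ... | β_n
is
  A  → β₁ A' | ... | β_n A'
  A' → α₁ A' | ... | α_m A' | ε

B → D becomes B → D B'
B → ( becomes B → ( B'
B → B D becomes B' → D B'
Add B' → ε

Productions for other non-terminals are unchanged:
  D → /
  D → P
  P → (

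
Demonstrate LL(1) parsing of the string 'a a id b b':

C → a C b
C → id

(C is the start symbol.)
Stack is shown with the top on the left.

Stack      Input         Action
-------------------------------
C $        a a id b b $  output C → a C b
a C b $    a a id b b $  match 'a'
C b $      a id b b $    output C → a C b
a C b b $  a id b b $    match 'a'
C b b $    id b b $      output C → id
id b b $   id b b $      match 'id'
b b $      b b $         match 'b'
b $        b $           match 'b'
$          $             accept

The string is accepted.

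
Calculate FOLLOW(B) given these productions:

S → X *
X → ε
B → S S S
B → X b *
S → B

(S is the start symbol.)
To compute FOLLOW(B), find every occurrence of B on a right-hand side N → α B β: add FIRST(β) \ {ε}, and if β is empty or nullable also add FOLLOW(N). Iterate to a fixed point.

In S → B: B is at the end, add FOLLOW(S)

The FOLLOW sets referred to above (computed the same way, to a fixed point):
  FOLLOW(S) = { $, '*', 'b' }

Taking the union: FOLLOW(B) = { $, '*', 'b' }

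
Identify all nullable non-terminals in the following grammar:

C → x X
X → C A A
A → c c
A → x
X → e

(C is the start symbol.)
None

A non-terminal is nullable if it can derive ε (the empty string): either it has an ε-production, or it has a production whose right-hand side consists entirely of nullable non-terminals.

There are no ε-productions, so no non-terminal can derive ε.
No non-terminals are nullable.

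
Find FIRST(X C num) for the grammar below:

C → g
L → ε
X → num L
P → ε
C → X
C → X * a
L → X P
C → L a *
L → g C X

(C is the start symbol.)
{ 'num' }

FIRST sets of the non-terminals involved (from the grammar, by fixed-point iteration):
  FIRST(X) = { 'num' }

To compute FIRST(X C num), process the symbols left to right:
Symbol X is a non-terminal. Add FIRST(X) \ {ε} = { 'num' }
X is not nullable (ε ∉ FIRST(X)), so stop here.
FIRST(X C num) = { 'num' }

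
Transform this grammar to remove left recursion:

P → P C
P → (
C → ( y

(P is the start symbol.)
P → ( P'
P' → C P'
P' → ε
C → ( y

P is directly left-recursive. The standard transformation for
  A → A α₁ | ... | A α_m | β₁ | ... | β_n
is
  A  → β₁ A' | ... | β_n A'
  A' → α₁ A' | ... | α_m A' | ε

P → ( becomes P → ( P'
P → P C becomes P' → C P'
Add P' → ε

Productions for other non-terminals are unchanged:
  C → ( y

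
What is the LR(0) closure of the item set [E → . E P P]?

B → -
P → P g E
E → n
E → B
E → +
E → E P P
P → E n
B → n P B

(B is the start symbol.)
Start with: [E → . E P P]
  [E → . E P P] has the dot before E: add [E → . n], [E → . B], [E → . +]
  [E → . B] has the dot before B: add [B → . -], [B → . n P B]
No further items can be added.

CLOSURE = { [B → . -], [B → . n P B], [E → . +], [E → . B], [E → . E P P], [E → . n] }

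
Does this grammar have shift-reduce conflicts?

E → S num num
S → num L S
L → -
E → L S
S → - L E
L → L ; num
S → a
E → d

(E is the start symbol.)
Yes — I1: [L → - .] vs [L → . -]

A shift-reduce conflict occurs when an LR(0) state has both:
  - a complete (reduce) item [A → α .] (dot at the end), and
  - a shift item [B → β . c γ] (dot before a terminal).

Augment with E' → E and build the canonical LR(0) collection (I0 = CLOSURE({[E' → . E]}), then GOTO on every symbol after a dot until no new states appear). It has 19 states:
  I0: { [E → . L S], [E → . S num num], [E → . d], [E' → . E], [L → . -], [L → . L ; num], [S → . - L E], [S → . a], [S → . num L S] }  — shift
  I1: { [L → - .], [L → . -], [L → . L ; num], [S → - . L E] }  — shift, reduce
  I2: { [E' → E .] }  — accept
  I3: { [E → L . S], [L → L . ; num], [S → . - L E], [S → . a], [S → . num L S] }  — shift
  I4: { [E → S . num num] }  — shift
  I5: { [S → a .] }  — reduce
  I6: { [E → d .] }  — reduce
  I7: { [L → . -], [L → . L ; num], [S → num . L S] }  — shift
  I8: { [L → - .] }  — reduce
  I9: { [L → L . ; num], [S → . - L E], [S → . a], [S → . num L S], [S → num L . S] }  — shift
  I10: { [L → . -], [L → . L ; num], [S → - . L E] }  — shift
  I11: { [L → L ; . num] }  — shift
  I12: { [S → num L S .] }  — reduce
  I13: { [L → L ; num .] }  — reduce
  I14: { [E → . L S], [E → . S num num], [E → . d], [L → . -], [L → . L ; num], [L → L . ; num], [S → - L . E], [S → . - L E], [S → . a], [S → . num L S] }  — shift
  I15: { [S → - L E .] }  — reduce
  I16: { [E → S num . num] }  — shift
  I17: { [E → S num num .] }  — reduce
  I18: { [E → L S .] }  — reduce

I1 contains reduce item [L → - .] and shift item [L → . -] — shift-reduce conflict.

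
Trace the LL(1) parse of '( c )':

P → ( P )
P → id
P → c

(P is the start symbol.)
LL(1) parsing maintains a stack (initially the start symbol over $) and the input. At each step: if the stack top is a terminal, match it against the current input token; if it is a non-terminal N, replace it with the RHS of M[N, lookahead] (the unique production whose predict set contains the lookahead).

Stack is shown with the top on the left.

Stack    Input    Action
------------------------
P $      ( c ) $  output P → ( P )
( P ) $  ( c ) $  match '('
P ) $    c ) $    output P → c
c ) $    c ) $    match 'c'
) $      ) $      match ')'
$        $        accept

The string is accepted.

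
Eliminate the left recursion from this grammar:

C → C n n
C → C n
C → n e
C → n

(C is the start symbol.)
C → n e C'
C → n C'
C' → n n C'
C' → n C'
C' → ε

C is directly left-recursive. The standard transformation for
  A → A α₁ | ... | A α_m | β₁ | ... | β_n
is
  A  → β₁ A' | ... | β_n A'
  A' → α₁ A' | ... | α_m A' | ε

C → n e becomes C → n e C'
C → n becomes C → n C'
C → C n n becomes C' → n n C'
C → C n becomes C' → n C'
Add C' → ε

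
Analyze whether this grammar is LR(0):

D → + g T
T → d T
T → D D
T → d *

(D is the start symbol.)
A grammar is LR(0) if no state in the canonical LR(0) collection has:
  - both a shift item (dot before a terminal) and a complete item (shift-reduce conflict), or
  - two or more complete items (reduce-reduce conflict; the accept item [D' → D .] counts as a complete item here).

Augment with D' → D and build the canonical LR(0) collection (I0 = CLOSURE({[D' → . D]}), then GOTO on every symbol after a dot until no new states appear). It has 10 states:
  I0: { [D → . + g T], [D' → . D] }  — shift
  I1: { [D → + . g T] }  — shift
  I2: { [D' → D .] }  — accept
  I3: { [D → + g . T], [D → . + g T], [T → . D D], [T → . d *], [T → . d T] }  — shift
  I4: { [D → . + g T], [T → D . D] }  — shift
  I5: { [D → + g T .] }  — reduce
  I6: { [D → . + g T], [T → . D D], [T → . d *], [T → . d T], [T → d . *], [T → d . T] }  — shift
  I7: { [T → d * .] }  — reduce
  I8: { [T → d T .] }  — reduce
  I9: { [T → D D .] }  — reduce

Every state is either a pure shift/goto state or contains exactly one complete item and nothing to shift — no conflicts. The grammar is LR(0).

Answer: Yes, the grammar is LR(0)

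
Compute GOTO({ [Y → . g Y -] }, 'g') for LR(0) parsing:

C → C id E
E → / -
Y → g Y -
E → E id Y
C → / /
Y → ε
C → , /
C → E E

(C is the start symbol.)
GOTO(I, 'g') = CLOSURE({ [A → αX.β] : [A → α.Xβ] ∈ I, X = 'g' })

Items with dot before 'g', with the dot advanced:
  [Y → . g Y -] → [Y → g . Y -]
Closure of the advanced items:
  [Y → g . Y -] has the dot before Y: add [Y → . g Y -], [Y → .]

GOTO = { [Y → . g Y -], [Y → .], [Y → g . Y -] }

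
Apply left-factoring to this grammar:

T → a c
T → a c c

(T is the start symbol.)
T → a c T'
T' → ε
T' → c

Left-factoring transforms A → αβ₁ | αβ₂ into A → αA' and A' → β₁ | β₂
(α is the longest common prefix among the alternatives). Repeat until
no nonterminal has two alternatives with a common prefix.

Round 1: T has alternatives sharing prefix 'a c'. Introduce T': T → a c T'
  Add: T' → ε
  Add: T' → c

No remaining common prefixes — done.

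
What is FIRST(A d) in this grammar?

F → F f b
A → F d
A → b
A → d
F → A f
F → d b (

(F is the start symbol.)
{ 'b', 'd' }

FIRST sets of the non-terminals involved (from the grammar, by fixed-point iteration):
  FIRST(A) = { 'b', 'd' }

To compute FIRST(A d), process the symbols left to right:
Symbol A is a non-terminal. Add FIRST(A) \ {ε} = { 'b', 'd' }
A is not nullable (ε ∉ FIRST(A)), so stop here.
FIRST(A d) = { 'b', 'd' }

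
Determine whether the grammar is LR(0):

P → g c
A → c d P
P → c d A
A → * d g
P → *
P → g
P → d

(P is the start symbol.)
No. Shift-reduce conflict between [P → g .] and [P → g . c]

Augment with P' → P and build the canonical LR(0) collection (I0 = CLOSURE({[P' → . P]}), then GOTO on every symbol after a dot until no new states appear). It has 15 states:
  I0: { [P → . *], [P → . c d A], [P → . d], [P → . g c], [P → . g], [P' → . P] }  — shift
  I1: { [P → * .] }  — reduce
  I2: { [P' → P .] }  — accept
  I3: { [P → c . d A] }  — shift
  I4: { [P → d .] }  — reduce
  I5: { [P → g . c], [P → g .] }  — shift, reduce
  I6: { [P → g c .] }  — reduce
  I7: { [A → . * d g], [A → . c d P], [P → c d . A] }  — shift
  I8: { [A → * . d g] }  — shift
  I9: { [P → c d A .] }  — reduce
  I10: { [A → c . d P] }  — shift
  I11: { [A → c d . P], [P → . *], [P → . c d A], [P → . d], [P → . g c], [P → . g] }  — shift
  I12: { [A → c d P .] }  — reduce
  I13: { [A → * d . g] }  — shift
  I14: { [A → * d g .] }  — reduce

Conflict in state I5:
  Shift-reduce conflict between [P → g .] and [P → g . c]
So the grammar is NOT LR(0).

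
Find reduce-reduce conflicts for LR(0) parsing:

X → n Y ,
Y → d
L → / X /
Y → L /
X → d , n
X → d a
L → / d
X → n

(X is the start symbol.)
No reduce-reduce conflicts

A reduce-reduce conflict occurs when an LR(0) state has two complete items [A → α .] and [B → β .] — both call for a reduction, and with no lookahead the parser cannot choose between them.

Augment with X' → X and build the canonical LR(0) collection (I0 = CLOSURE({[X' → . X]}), then GOTO on every symbol after a dot until no new states appear). It has 16 states:
  I0: { [X → . d , n], [X → . d a], [X → . n Y ,], [X → . n], [X' → . X] }  — shift
  I1: { [X' → X .] }  — accept
  I2: { [X → d . , n], [X → d . a] }  — shift
  I3: { [L → . / X /], [L → . / d], [X → n . Y ,], [X → n .], [Y → . L /], [Y → . d] }  — shift, reduce
  I4: { [L → / . X /], [L → / . d], [X → . d , n], [X → . d a], [X → . n Y ,], [X → . n] }  — shift
  I5: { [Y → L . /] }  — shift
  I6: { [X → n Y . ,] }  — shift
  I7: { [Y → d .] }  — reduce
  I8: { [X → n Y , .] }  — reduce
  I9: { [Y → L / .] }  — reduce
  I10: { [L → / X . /] }  — shift
  I11: { [L → / d .], [X → d . , n], [X → d . a] }  — shift, reduce
  I12: { [X → d , . n] }  — shift
  I13: { [X → d a .] }  — reduce
  I14: { [X → d , n .] }  — reduce
  I15: { [L → / X / .] }  — reduce

No state contains more than one complete item.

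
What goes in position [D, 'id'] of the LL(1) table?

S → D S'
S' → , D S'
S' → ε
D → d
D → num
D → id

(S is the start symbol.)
D → id

To find M[D, 'id'], we find productions for D where 'id' is in the predict set (PREDICT(N → α) = (FIRST(α) \ {ε}) ∪ (FOLLOW(N) if α ⇒* ε)).

D → d: PREDICT = { 'd' }
D → num: PREDICT = { 'num' }
D → id: PREDICT = { 'id' }
  'id' is in predict set, so this production goes in M[D, 'id']

M[D, 'id'] = D → id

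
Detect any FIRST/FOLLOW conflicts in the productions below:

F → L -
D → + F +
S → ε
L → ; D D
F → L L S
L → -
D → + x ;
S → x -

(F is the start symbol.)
No FIRST/FOLLOW conflicts.

Nullable non-terminals: S.

S: nullable alternative(s) S → ε; FOLLOW(S) = { $, '+' }
  S → ε: FIRST \ {ε} = { } — this is the only nullable alternative, skip
  S → x -: FIRST \ {ε} = { 'x' } — disjoint from FOLLOW(S)

D, F, L have no nullable alternative, so no FIRST/FOLLOW check is needed there.

No FIRST/FOLLOW conflicts found.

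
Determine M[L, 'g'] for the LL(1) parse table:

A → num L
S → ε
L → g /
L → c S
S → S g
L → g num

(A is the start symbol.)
L → g /, L → g num

To find M[L, 'g'], we find productions for L where 'g' is in the predict set (PREDICT(N → α) = (FIRST(α) \ {ε}) ∪ (FOLLOW(N) if α ⇒* ε)).

L → g /: PREDICT = { 'g' }
  'g' is in predict set, so this production goes in M[L, 'g']
L → c S: PREDICT = { 'c' }
L → g num: PREDICT = { 'g' }
  'g' is in predict set, so this production goes in M[L, 'g']

M[L, 'g'] = L → g /, L → g num  (a multiply-defined cell — the grammar is not LL(1))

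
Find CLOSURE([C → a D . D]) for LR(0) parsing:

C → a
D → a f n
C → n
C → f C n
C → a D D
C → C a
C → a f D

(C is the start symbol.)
To compute CLOSURE, for each item [A → α.Bβ] where B is a non-terminal, add [B → .γ] for all productions B → γ; repeat for the newly added items until nothing changes.

Start with: [C → a D . D]
  [C → a D . D] has the dot before D: add [D → . a f n]
No further items can be added.

CLOSURE = { [C → a D . D], [D → . a f n] }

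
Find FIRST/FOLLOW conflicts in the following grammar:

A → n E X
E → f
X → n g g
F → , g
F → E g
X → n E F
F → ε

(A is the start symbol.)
No FIRST/FOLLOW conflicts.

A FIRST/FOLLOW conflict occurs when a non-terminal N has a nullable alternative N → β (β ⇒* ε) and another alternative N → α with FIRST(α) ∩ FOLLOW(N) ≠ ∅: on such a lookahead the parser cannot decide between expanding α and letting N vanish via β.

Nullable non-terminals: F.
FIRST sets used below: FIRST(E) = { 'f' }

F: nullable alternative(s) F → ε; FOLLOW(F) = { $ }
  F → , g: FIRST \ {ε} = { ',' } — disjoint from FOLLOW(F)
  F → E g: FIRST \ {ε} = { 'f' } — disjoint from FOLLOW(F)
  F → ε: FIRST \ {ε} = { } — this is the only nullable alternative, skip

A, E, X have no nullable alternative, so no FIRST/FOLLOW check is needed there.

No FIRST/FOLLOW conflicts found.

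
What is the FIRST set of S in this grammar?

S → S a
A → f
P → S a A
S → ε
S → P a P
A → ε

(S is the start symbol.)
FIRST sets of the other non-terminals involved (by the same procedure, iterated to a fixed point):
  FIRST(P) = { 'a' }

From S → S a:
  - S is the symbol being defined: contributes nothing new
    S is nullable, so continue to the next symbol
  - a is a terminal: add 'a' and stop
From S → ε:
  - ε-production, so ε ∈ FIRST(S)
From S → P a P:
  - P is a non-terminal: add FIRST(P) \ {ε} = { 'a' }
    P is not nullable, so stop

Collecting: FIRST(S) = { 'a', ε }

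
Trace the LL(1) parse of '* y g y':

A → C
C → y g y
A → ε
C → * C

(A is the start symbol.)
Stack is shown with the top on the left.

Stack    Input      Action
--------------------------
A $      * y g y $  output A → C
C $      * y g y $  output C → * C
* C $    * y g y $  match '*'
C $      y g y $    output C → y g y
y g y $  y g y $    match 'y'
g y $    g y $      match 'g'
y $      y $        match 'y'
$        $          accept

The string is accepted.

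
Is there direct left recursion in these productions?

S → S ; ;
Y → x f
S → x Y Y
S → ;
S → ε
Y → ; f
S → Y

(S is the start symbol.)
S → S ; ;: LEFT RECURSIVE (starts with S)
Y → x f: starts with x
S → x Y Y: starts with x
S → ;: starts with ';'
S → ε: starts with ε
Y → ; f: starts with ';'
S → Y: starts with Y

The grammar has direct left recursion on: S.

Answer: Yes, S is left-recursive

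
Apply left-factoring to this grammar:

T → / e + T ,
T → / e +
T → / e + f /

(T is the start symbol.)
T → / e + T'
T' → T ,
T' → ε
T' → f /

Left-factoring transforms A → αβ₁ | αβ₂ into A → αA' and A' → β₁ | β₂
(α is the longest common prefix among the alternatives). Repeat until
no nonterminal has two alternatives with a common prefix.

Round 1: T has alternatives sharing prefix '/ e +'. Introduce T': T → / e + T'
  Add: T' → T ,
  Add: T' → ε
  Add: T' → f /

No remaining common prefixes — done.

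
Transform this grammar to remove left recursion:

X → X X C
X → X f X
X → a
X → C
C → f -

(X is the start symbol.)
X is directly left-recursive. The standard transformation for
  A → A α₁ | ... | A α_m | β₁ | ... | β_n
is
  A  → β₁ A' | ... | β_n A'
  A' → α₁ A' | ... | α_m A' | ε

X → a becomes X → a X'
X → C becomes X → C X'
X → X X C becomes X' → X C X'
X → X f X becomes X' → f X X'
Add X' → ε

Productions for other non-terminals are unchanged:
  C → f -

Resulting grammar:
X → a X'
X → C X'
X' → X C X'
X' → f X X'
X' → ε
C → f -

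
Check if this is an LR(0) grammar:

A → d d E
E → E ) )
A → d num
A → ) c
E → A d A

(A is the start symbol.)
No. Shift-reduce conflict between [A → d d E .] and [E → E . ) )]

A grammar is LR(0) if no state in the canonical LR(0) collection has:
  - both a shift item (dot before a terminal) and a complete item (shift-reduce conflict), or
  - two or more complete items (reduce-reduce conflict; the accept item [A' → A .] counts as a complete item here).

Augment with A' → A and build the canonical LR(0) collection (I0 = CLOSURE({[A' → . A]}), then GOTO on every symbol after a dot until no new states appear). It has 13 states:
  I0: { [A → . ) c], [A → . d d E], [A → . d num], [A' → . A] }  — shift
  I1: { [A → ) . c] }  — shift
  I2: { [A' → A .] }  — accept
  I3: { [A → d . d E], [A → d . num] }  — shift
  I4: { [A → . ) c], [A → . d d E], [A → . d num], [A → d d . E], [E → . A d A], [E → . E ) )] }  — shift
  I5: { [A → d num .] }  — reduce
  I6: { [E → A . d A] }  — shift
  I7: { [A → d d E .], [E → E . ) )] }  — shift, reduce
  I8: { [E → E ) . )] }  — shift
  I9: { [E → E ) ) .] }  — reduce
  I10: { [A → . ) c], [A → . d d E], [A → . d num], [E → A d . A] }  — shift
  I11: { [E → A d A .] }  — reduce
  I12: { [A → ) c .] }  — reduce

Conflict in state I7:
  Shift-reduce conflict between [A → d d E .] and [E → E . ) )]
So the grammar is NOT LR(0).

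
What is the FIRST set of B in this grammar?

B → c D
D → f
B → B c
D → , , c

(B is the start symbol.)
{ 'c' }

To compute FIRST(B), examine every production with B on the left-hand side, reading each right-hand side left to right until a non-nullable symbol is reached.

From B → c D:
  - c is a terminal: add 'c' and stop
From B → B c:
  - B is the symbol being defined: contributes nothing new
    B is not nullable, so stop

Collecting: FIRST(B) = { 'c' }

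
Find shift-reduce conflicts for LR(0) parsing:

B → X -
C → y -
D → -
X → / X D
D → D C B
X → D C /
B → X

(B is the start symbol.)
Yes — I5: [B → X .] vs [B → X . -]; I10: [X → D C / .] vs [D → . -]; I13: [X → / X D .] vs [C → . y -]

A shift-reduce conflict occurs when an LR(0) state has both:
  - a complete (reduce) item [A → α .] (dot at the end), and
  - a shift item [B → β . c γ] (dot before a terminal).

Augment with B' → B and build the canonical LR(0) collection (I0 = CLOSURE({[B' → . B]}), then GOTO on every symbol after a dot until no new states appear). It has 15 states:
  I0: { [B → . X -], [B → . X], [B' → . B], [D → . -], [D → . D C B], [X → . / X D], [X → . D C /] }  — shift
  I1: { [D → - .] }  — reduce
  I2: { [D → . -], [D → . D C B], [X → . / X D], [X → . D C /], [X → / . X D] }  — shift
  I3: { [B' → B .] }  — accept
  I4: { [C → . y -], [D → D . C B], [X → D . C /] }  — shift
  I5: { [B → X . -], [B → X .] }  — shift, reduce
  I6: { [B → X - .] }  — reduce
  I7: { [B → . X -], [B → . X], [D → . -], [D → . D C B], [D → D C . B], [X → . / X D], [X → . D C /], [X → D C . /] }  — shift
  I8: { [C → y . -] }  — shift
  I9: { [C → y - .] }  — reduce
  I10: { [D → . -], [D → . D C B], [X → . / X D], [X → . D C /], [X → / . X D], [X → D C / .] }  — shift, reduce
  I11: { [D → D C B .] }  — reduce
  I12: { [D → . -], [D → . D C B], [X → / X . D] }  — shift
  I13: { [C → . y -], [D → D . C B], [X → / X D .] }  — shift, reduce
  I14: { [B → . X -], [B → . X], [D → . -], [D → . D C B], [D → D C . B], [X → . / X D], [X → . D C /] }  — shift

I5 contains reduce item [B → X .] and shift item [B → X . -] — shift-reduce conflict.
I10 contains reduce item [X → D C / .] and shift items [D → . -], [X → . / X D] — shift-reduce conflict.
I13 contains reduce item [X → / X D .] and shift item [C → . y -] — shift-reduce conflict.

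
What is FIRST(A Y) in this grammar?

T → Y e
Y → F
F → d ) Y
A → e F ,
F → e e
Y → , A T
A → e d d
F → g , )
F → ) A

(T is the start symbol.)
FIRST sets of the non-terminals involved (from the grammar, by fixed-point iteration):
  FIRST(A) = { 'e' }

To compute FIRST(A Y), process the symbols left to right:
Symbol A is a non-terminal. Add FIRST(A) \ {ε} = { 'e' }
A is not nullable (ε ∉ FIRST(A)), so stop here.
FIRST(A Y) = { 'e' }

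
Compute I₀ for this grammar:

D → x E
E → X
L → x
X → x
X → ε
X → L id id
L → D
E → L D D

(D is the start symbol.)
First, augment the grammar with D' → D
I₀ = CLOSURE({ [D' → . D] }):
  [D' → . D] has the dot before D: add [D → . x E]
No further items can be added.

I₀ = { [D → . x E], [D' → . D] }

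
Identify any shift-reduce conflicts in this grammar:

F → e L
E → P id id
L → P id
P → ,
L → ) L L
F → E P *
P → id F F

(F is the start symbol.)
No shift-reduce conflicts

A shift-reduce conflict occurs when an LR(0) state has both:
  - a complete (reduce) item [A → α .] (dot at the end), and
  - a shift item [B → β . c γ] (dot before a terminal).

Augment with F' → F and build the canonical LR(0) collection (I0 = CLOSURE({[F' → . F]}), then GOTO on every symbol after a dot until no new states appear). It has 19 states:
  I0: { [E → . P id id], [F → . E P *], [F → . e L], [F' → . F], [P → . ,], [P → . id F F] }  — shift
  I1: { [P → , .] }  — reduce
  I2: { [F → E . P *], [P → . ,], [P → . id F F] }  — shift
  I3: { [F' → F .] }  — accept
  I4: { [E → P . id id] }  — shift
  I5: { [F → e . L], [L → . ) L L], [L → . P id], [P → . ,], [P → . id F F] }  — shift
  I6: { [E → . P id id], [F → . E P *], [F → . e L], [P → . ,], [P → . id F F], [P → id . F F] }  — shift
  I7: { [E → . P id id], [F → . E P *], [F → . e L], [P → . ,], [P → . id F F], [P → id F . F] }  — shift
  I8: { [P → id F F .] }  — reduce
  I9: { [L → ) . L L], [L → . ) L L], [L → . P id], [P → . ,], [P → . id F F] }  — shift
  I10: { [F → e L .] }  — reduce
  I11: { [L → P . id] }  — shift
  I12: { [L → P id .] }  — reduce
  I13: { [L → ) L . L], [L → . ) L L], [L → . P id], [P → . ,], [P → . id F F] }  — shift
  I14: { [L → ) L L .] }  — reduce
  I15: { [E → P id . id] }  — shift
  I16: { [E → P id id .] }  — reduce
  I17: { [F → E P . *] }  — shift
  I18: { [F → E P * .] }  — reduce

No state contains both a complete item and a shift item.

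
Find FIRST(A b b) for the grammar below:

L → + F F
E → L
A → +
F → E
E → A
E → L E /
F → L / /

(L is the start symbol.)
FIRST sets of the non-terminals involved (from the grammar, by fixed-point iteration):
  FIRST(A) = { '+' }

To compute FIRST(A b b), process the symbols left to right:
Symbol A is a non-terminal. Add FIRST(A) \ {ε} = { '+' }
A is not nullable (ε ∉ FIRST(A)), so stop here.
FIRST(A b b) = { '+' }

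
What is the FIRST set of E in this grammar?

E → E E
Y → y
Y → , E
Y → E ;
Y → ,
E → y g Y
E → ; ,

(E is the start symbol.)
From E → E E:
  - E is the symbol being defined: contributes nothing new
    E is not nullable, so stop
From E → y g Y:
  - y is a terminal: add 'y' and stop
From E → ; ,:
  - ';' is a terminal: add ';' and stop

Collecting: FIRST(E) = { ';', 'y' }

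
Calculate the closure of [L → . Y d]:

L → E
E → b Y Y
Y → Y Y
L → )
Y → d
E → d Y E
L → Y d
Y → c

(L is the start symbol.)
To compute CLOSURE, for each item [A → α.Bβ] where B is a non-terminal, add [B → .γ] for all productions B → γ; repeat for the newly added items until nothing changes.

Start with: [L → . Y d]
  [L → . Y d] has the dot before Y: add [Y → . Y Y], [Y → . d], [Y → . c]
No further items can be added.

CLOSURE = { [L → . Y d], [Y → . Y Y], [Y → . c], [Y → . d] }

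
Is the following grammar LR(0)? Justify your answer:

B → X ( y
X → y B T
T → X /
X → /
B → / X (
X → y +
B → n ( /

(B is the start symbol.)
A grammar is LR(0) if no state in the canonical LR(0) collection has:
  - both a shift item (dot before a terminal) and a complete item (shift-reduce conflict), or
  - two or more complete items (reduce-reduce conflict; the accept item [B' → B .] counts as a complete item here).

Augment with B' → B and build the canonical LR(0) collection (I0 = CLOSURE({[B' → . B]}), then GOTO on every symbol after a dot until no new states appear). It has 18 states:
  I0: { [B → . / X (], [B → . X ( y], [B → . n ( /], [B' → . B], [X → . /], [X → . y +], [X → . y B T] }  — shift
  I1: { [B → / . X (], [X → . /], [X → . y +], [X → . y B T], [X → / .] }  — shift, reduce
  I2: { [B' → B .] }  — accept
  I3: { [B → X . ( y] }  — shift
  I4: { [B → n . ( /] }  — shift
  I5: { [B → . / X (], [B → . X ( y], [B → . n ( /], [X → . /], [X → . y +], [X → . y B T], [X → y . +], [X → y . B T] }  — shift
  I6: { [X → y + .] }  — reduce
  I7: { [T → . X /], [X → . /], [X → . y +], [X → . y B T], [X → y B . T] }  — shift
  I8: { [X → / .] }  — reduce
  I9: { [X → y B T .] }  — reduce
  I10: { [T → X . /] }  — shift
  I11: { [T → X / .] }  — reduce
  I12: { [B → n ( . /] }  — shift
  I13: { [B → n ( / .] }  — reduce
  I14: { [B → X ( . y] }  — shift
  I15: { [B → X ( y .] }  — reduce
  I16: { [B → / X . (] }  — shift
  I17: { [B → / X ( .] }  — reduce

Conflict in state I1:
  Shift-reduce conflict between [X → / .] and [X → . /]
So the grammar is NOT LR(0).

Answer: No. Shift-reduce conflict between [X → / .] and [X → . /]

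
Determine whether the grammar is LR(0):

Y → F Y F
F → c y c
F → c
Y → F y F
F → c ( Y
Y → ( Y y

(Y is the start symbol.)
No. Shift-reduce conflict between [F → c .] and [F → c . ( Y]

A grammar is LR(0) if no state in the canonical LR(0) collection has:
  - both a shift item (dot before a terminal) and a complete item (shift-reduce conflict), or
  - two or more complete items (reduce-reduce conflict; the accept item [Y' → Y .] counts as a complete item here).

Augment with Y' → Y and build the canonical LR(0) collection (I0 = CLOSURE({[Y' → . Y]}), then GOTO on every symbol after a dot until no new states appear). It has 15 states:
  I0: { [F → . c ( Y], [F → . c y c], [F → . c], [Y → . ( Y y], [Y → . F Y F], [Y → . F y F], [Y' → . Y] }  — shift
  I1: { [F → . c ( Y], [F → . c y c], [F → . c], [Y → ( . Y y], [Y → . ( Y y], [Y → . F Y F], [Y → . F y F] }  — shift
  I2: { [F → . c ( Y], [F → . c y c], [F → . c], [Y → . ( Y y], [Y → . F Y F], [Y → . F y F], [Y → F . Y F], [Y → F . y F] }  — shift
  I3: { [Y' → Y .] }  — accept
  I4: { [F → c . ( Y], [F → c . y c], [F → c .] }  — shift, reduce
  I5: { [F → . c ( Y], [F → . c y c], [F → . c], [F → c ( . Y], [Y → . ( Y y], [Y → . F Y F], [Y → . F y F] }  — shift
  I6: { [F → c y . c] }  — shift
  I7: { [F → c y c .] }  — reduce
  I8: { [F → c ( Y .] }  — reduce
  I9: { [F → . c ( Y], [F → . c y c], [F → . c], [Y → F Y . F] }  — shift
  I10: { [F → . c ( Y], [F → . c y c], [F → . c], [Y → F y . F] }  — shift
  I11: { [Y → F y F .] }  — reduce
  I12: { [Y → F Y F .] }  — reduce
  I13: { [Y → ( Y . y] }  — shift
  I14: { [Y → ( Y y .] }  — reduce

Conflict in state I4:
  Shift-reduce conflict between [F → c .] and [F → c . ( Y]
So the grammar is NOT LR(0).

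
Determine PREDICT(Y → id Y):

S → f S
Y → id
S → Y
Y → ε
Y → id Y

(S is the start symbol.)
PREDICT(Y → id Y) = (FIRST(RHS) \ {ε}) ∪ (FOLLOW(Y) if ε ∈ FIRST(RHS), i.e. RHS ⇒* ε)
FIRST(id Y) = { 'id' }
ε ∉ FIRST(id Y), so FOLLOW(Y) is not added.
PREDICT(Y → id Y) = { 'id' }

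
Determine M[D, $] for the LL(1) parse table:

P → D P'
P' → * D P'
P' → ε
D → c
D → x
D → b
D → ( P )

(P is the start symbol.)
To find M[D, $], we find productions for D where $ is in the predict set (PREDICT(N → α) = (FIRST(α) \ {ε}) ∪ (FOLLOW(N) if α ⇒* ε)).

D → c: PREDICT = { 'c' }
D → x: PREDICT = { 'x' }
D → b: PREDICT = { 'b' }
D → ( P ): PREDICT = { '(' }

M[D, $] is empty (no production applies)

Answer: Empty (error entry)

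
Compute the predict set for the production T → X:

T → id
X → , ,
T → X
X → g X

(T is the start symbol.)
PREDICT(T → X) = (FIRST(RHS) \ {ε}) ∪ (FOLLOW(T) if ε ∈ FIRST(RHS), i.e. RHS ⇒* ε)
FIRST(X) = { ',', 'g' }
FIRST(X) = { ',', 'g' }
ε ∉ FIRST(X), so FOLLOW(T) is not added.
PREDICT(T → X) = { ',', 'g' }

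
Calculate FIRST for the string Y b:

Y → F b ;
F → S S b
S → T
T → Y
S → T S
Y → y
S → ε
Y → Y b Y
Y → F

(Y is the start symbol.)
{ 'b', 'y' }

FIRST sets of the non-terminals involved (from the grammar, by fixed-point iteration):
  FIRST(Y) = { 'b', 'y' }

To compute FIRST(Y b), process the symbols left to right:
Symbol Y is a non-terminal. Add FIRST(Y) \ {ε} = { 'b', 'y' }
Y is not nullable (ε ∉ FIRST(Y)), so stop here.
FIRST(Y b) = { 'b', 'y' }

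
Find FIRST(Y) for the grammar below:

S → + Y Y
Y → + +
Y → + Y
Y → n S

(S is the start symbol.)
To compute FIRST(Y), examine every production with Y on the left-hand side, reading each right-hand side left to right until a non-nullable symbol is reached.

From Y → + +:
  - '+' is a terminal: add '+' and stop
From Y → + Y:
  - '+' is a terminal: add '+' and stop
From Y → n S:
  - n is a terminal: add 'n' and stop

Collecting: FIRST(Y) = { '+', 'n' }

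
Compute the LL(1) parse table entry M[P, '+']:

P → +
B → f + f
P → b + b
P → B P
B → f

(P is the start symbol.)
To find M[P, '+'], we find productions for P where '+' is in the predict set (PREDICT(N → α) = (FIRST(α) \ {ε}) ∪ (FOLLOW(N) if α ⇒* ε)).

Relevant sets:
  FIRST(B) = { 'f' }

P → +: PREDICT = { '+' }
  '+' is in predict set, so this production goes in M[P, '+']
P → b + b: PREDICT = { 'b' }
P → B P: PREDICT = { 'f' }

M[P, '+'] = P → +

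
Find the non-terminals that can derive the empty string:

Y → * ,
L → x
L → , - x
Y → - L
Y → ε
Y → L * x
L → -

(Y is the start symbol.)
{ 'Y' }

ε-productions: Y → ε
So Y is immediately nullable.
No further non-terminal can be added: every production for the remaining non-terminals contains a terminal or a non-nullable non-terminal.
Nullable = { 'Y' }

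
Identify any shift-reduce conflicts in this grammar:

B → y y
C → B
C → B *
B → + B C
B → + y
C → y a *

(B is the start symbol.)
Augment with B' → B and build the canonical LR(0) collection (I0 = CLOSURE({[B' → . B]}), then GOTO on every symbol after a dot until no new states appear). It has 13 states:
  I0: { [B → . + B C], [B → . + y], [B → . y y], [B' → . B] }  — shift
  I1: { [B → + . B C], [B → + . y], [B → . + B C], [B → . + y], [B → . y y] }  — shift
  I2: { [B' → B .] }  — accept
  I3: { [B → y . y] }  — shift
  I4: { [B → y y .] }  — reduce
  I5: { [B → + B . C], [B → . + B C], [B → . + y], [B → . y y], [C → . B *], [C → . B], [C → . y a *] }  — shift
  I6: { [B → + y .], [B → y . y] }  — shift, reduce
  I7: { [C → B . *], [C → B .] }  — shift, reduce
  I8: { [B → + B C .] }  — reduce
  I9: { [B → y . y], [C → y . a *] }  — shift
  I10: { [C → y a . *] }  — shift
  I11: { [C → y a * .] }  — reduce
  I12: { [C → B * .] }  — reduce

I6 contains reduce item [B → + y .] and shift item [B → y . y] — shift-reduce conflict.
I7 contains reduce item [C → B .] and shift item [C → B . *] — shift-reduce conflict.

Answer: Yes — I6: [B → + y .] vs [B → y . y]; I7: [C → B .] vs [C → B . *]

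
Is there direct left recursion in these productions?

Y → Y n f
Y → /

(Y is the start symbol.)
Y → Y n f: LEFT RECURSIVE (starts with Y)
Y → /: starts with '/'

The grammar has direct left recursion on: Y.

Answer: Yes, Y is left-recursive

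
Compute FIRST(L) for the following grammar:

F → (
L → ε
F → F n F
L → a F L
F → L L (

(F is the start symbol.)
To compute FIRST(L), examine every production with L on the left-hand side, reading each right-hand side left to right until a non-nullable symbol is reached.

From L → ε:
  - ε-production, so ε ∈ FIRST(L)
From L → a F L:
  - a is a terminal: add 'a' and stop

Collecting: FIRST(L) = { 'a', ε }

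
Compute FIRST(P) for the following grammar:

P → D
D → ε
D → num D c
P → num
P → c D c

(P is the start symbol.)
FIRST sets of the other non-terminals involved (by the same procedure, iterated to a fixed point):
  FIRST(D) = { 'num', ε }

From P → D:
  - D is a non-terminal: add FIRST(D) \ {ε} = { 'num' }
    D is nullable and nothing follows, so the whole right-hand side can vanish: ε ∈ FIRST(P)
From P → num:
  - num is a terminal: add 'num' and stop
From P → c D c:
  - c is a terminal: add 'c' and stop

Collecting: FIRST(P) = { 'c', 'num', ε }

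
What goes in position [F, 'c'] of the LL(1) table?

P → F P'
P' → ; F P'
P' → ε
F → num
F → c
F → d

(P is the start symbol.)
F → c

To find M[F, 'c'], we find productions for F where 'c' is in the predict set (PREDICT(N → α) = (FIRST(α) \ {ε}) ∪ (FOLLOW(N) if α ⇒* ε)).

F → num: PREDICT = { 'num' }
F → c: PREDICT = { 'c' }
  'c' is in predict set, so this production goes in M[F, 'c']
F → d: PREDICT = { 'd' }

M[F, 'c'] = F → c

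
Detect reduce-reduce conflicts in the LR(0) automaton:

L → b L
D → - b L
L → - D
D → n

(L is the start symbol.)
Augment with L' → L and build the canonical LR(0) collection (I0 = CLOSURE({[L' → . L]}), then GOTO on every symbol after a dot until no new states appear). It has 10 states:
  I0: { [L → . - D], [L → . b L], [L' → . L] }  — shift
  I1: { [D → . - b L], [D → . n], [L → - . D] }  — shift
  I2: { [L' → L .] }  — accept
  I3: { [L → . - D], [L → . b L], [L → b . L] }  — shift
  I4: { [L → b L .] }  — reduce
  I5: { [D → - . b L] }  — shift
  I6: { [L → - D .] }  — reduce
  I7: { [D → n .] }  — reduce
  I8: { [D → - b . L], [L → . - D], [L → . b L] }  — shift
  I9: { [D → - b L .] }  — reduce

No state contains more than one complete item.

Answer: No reduce-reduce conflicts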